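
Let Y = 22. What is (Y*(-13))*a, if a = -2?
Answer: 572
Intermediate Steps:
(Y*(-13))*a = (22*(-13))*(-2) = -286*(-2) = 572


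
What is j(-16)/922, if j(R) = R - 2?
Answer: -9/461 ≈ -0.019523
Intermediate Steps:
j(R) = -2 + R
j(-16)/922 = (-2 - 16)/922 = -18*1/922 = -9/461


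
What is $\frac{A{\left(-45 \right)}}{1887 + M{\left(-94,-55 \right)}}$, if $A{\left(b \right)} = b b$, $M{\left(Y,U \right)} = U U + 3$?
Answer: $\frac{405}{983} \approx 0.412$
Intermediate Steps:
$M{\left(Y,U \right)} = 3 + U^{2}$ ($M{\left(Y,U \right)} = U^{2} + 3 = 3 + U^{2}$)
$A{\left(b \right)} = b^{2}$
$\frac{A{\left(-45 \right)}}{1887 + M{\left(-94,-55 \right)}} = \frac{\left(-45\right)^{2}}{1887 + \left(3 + \left(-55\right)^{2}\right)} = \frac{2025}{1887 + \left(3 + 3025\right)} = \frac{2025}{1887 + 3028} = \frac{2025}{4915} = 2025 \cdot \frac{1}{4915} = \frac{405}{983}$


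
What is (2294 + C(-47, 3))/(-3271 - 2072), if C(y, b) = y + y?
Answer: -2200/5343 ≈ -0.41175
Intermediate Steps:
C(y, b) = 2*y
(2294 + C(-47, 3))/(-3271 - 2072) = (2294 + 2*(-47))/(-3271 - 2072) = (2294 - 94)/(-5343) = 2200*(-1/5343) = -2200/5343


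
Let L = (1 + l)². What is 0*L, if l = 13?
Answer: 0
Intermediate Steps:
L = 196 (L = (1 + 13)² = 14² = 196)
0*L = 0*196 = 0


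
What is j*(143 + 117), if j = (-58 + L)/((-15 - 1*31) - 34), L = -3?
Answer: 793/4 ≈ 198.25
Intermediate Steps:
j = 61/80 (j = (-58 - 3)/((-15 - 1*31) - 34) = -61/((-15 - 31) - 34) = -61/(-46 - 34) = -61/(-80) = -61*(-1/80) = 61/80 ≈ 0.76250)
j*(143 + 117) = 61*(143 + 117)/80 = (61/80)*260 = 793/4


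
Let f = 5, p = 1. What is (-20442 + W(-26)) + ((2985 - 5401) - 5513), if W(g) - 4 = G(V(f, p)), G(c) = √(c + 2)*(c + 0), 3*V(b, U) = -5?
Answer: -28367 - 5*√3/9 ≈ -28368.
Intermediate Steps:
V(b, U) = -5/3 (V(b, U) = (⅓)*(-5) = -5/3)
G(c) = c*√(2 + c) (G(c) = √(2 + c)*c = c*√(2 + c))
W(g) = 4 - 5*√3/9 (W(g) = 4 - 5*√(2 - 5/3)/3 = 4 - 5*√3/9)
(-20442 + W(-26)) + ((2985 - 5401) - 5513) = (-20442 + (4 - 5*√3/9)) + ((2985 - 5401) - 5513) = (-20438 - 5*√3/9) + (-2416 - 5513) = (-20438 - 5*√3/9) - 7929 = -28367 - 5*√3/9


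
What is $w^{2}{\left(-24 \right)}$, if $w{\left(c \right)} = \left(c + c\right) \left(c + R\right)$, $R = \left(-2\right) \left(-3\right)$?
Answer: $746496$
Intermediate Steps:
$R = 6$
$w{\left(c \right)} = 2 c \left(6 + c\right)$ ($w{\left(c \right)} = \left(c + c\right) \left(c + 6\right) = 2 c \left(6 + c\right)$)
$w^{2}{\left(-24 \right)} = \left(2 \left(-24\right) \left(6 - 24\right)\right)^{2} = \left(2 \left(-24\right) \left(-18\right)\right)^{2} = 864^{2} = 746496$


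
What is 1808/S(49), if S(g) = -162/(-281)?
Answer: 254024/81 ≈ 3136.1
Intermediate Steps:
S(g) = 162/281 (S(g) = -162*(-1/281) = 162/281)
1808/S(49) = 1808/(162/281) = 1808*(281/162) = 254024/81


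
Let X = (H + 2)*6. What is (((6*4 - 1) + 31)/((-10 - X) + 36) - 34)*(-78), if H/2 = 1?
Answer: 546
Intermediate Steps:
H = 2 (H = 2*1 = 2)
X = 24 (X = (2 + 2)*6 = 4*6 = 24)
(((6*4 - 1) + 31)/((-10 - X) + 36) - 34)*(-78) = (((6*4 - 1) + 31)/((-10 - 1*24) + 36) - 34)*(-78) = (((24 - 1) + 31)/((-10 - 24) + 36) - 34)*(-78) = ((23 + 31)/(-34 + 36) - 34)*(-78) = (54/2 - 34)*(-78) = (54*(½) - 34)*(-78) = (27 - 34)*(-78) = -7*(-78) = 546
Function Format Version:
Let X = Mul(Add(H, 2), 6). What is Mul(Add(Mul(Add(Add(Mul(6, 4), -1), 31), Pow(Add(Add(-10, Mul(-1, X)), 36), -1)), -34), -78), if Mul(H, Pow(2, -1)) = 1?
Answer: 546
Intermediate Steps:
H = 2 (H = Mul(2, 1) = 2)
X = 24 (X = Mul(Add(2, 2), 6) = Mul(4, 6) = 24)
Mul(Add(Mul(Add(Add(Mul(6, 4), -1), 31), Pow(Add(Add(-10, Mul(-1, X)), 36), -1)), -34), -78) = Mul(Add(Mul(Add(Add(Mul(6, 4), -1), 31), Pow(Add(Add(-10, Mul(-1, 24)), 36), -1)), -34), -78) = Mul(Add(Mul(Add(Add(24, -1), 31), Pow(Add(Add(-10, -24), 36), -1)), -34), -78) = Mul(Add(Mul(Add(23, 31), Pow(Add(-34, 36), -1)), -34), -78) = Mul(Add(Mul(54, Pow(2, -1)), -34), -78) = Mul(Add(Mul(54, Rational(1, 2)), -34), -78) = Mul(Add(27, -34), -78) = Mul(-7, -78) = 546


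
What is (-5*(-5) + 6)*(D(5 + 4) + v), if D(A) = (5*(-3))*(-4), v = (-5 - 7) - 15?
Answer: 1023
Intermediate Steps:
v = -27 (v = -12 - 15 = -27)
D(A) = 60 (D(A) = -15*(-4) = 60)
(-5*(-5) + 6)*(D(5 + 4) + v) = (-5*(-5) + 6)*(60 - 27) = (25 + 6)*33 = 31*33 = 1023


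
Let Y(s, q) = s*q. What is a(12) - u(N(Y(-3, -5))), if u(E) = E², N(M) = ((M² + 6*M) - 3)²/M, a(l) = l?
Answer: -1052872404/25 ≈ -4.2115e+7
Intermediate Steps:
Y(s, q) = q*s
N(M) = (-3 + M² + 6*M)²/M
a(12) - u(N(Y(-3, -5))) = 12 - ((-3 + (-5*(-3))² + 6*(-5*(-3)))²/((-5*(-3))))² = 12 - ((-3 + 15² + 6*15)²/15)² = 12 - ((-3 + 225 + 90)²/15)² = 12 - ((1/15)*312²)² = 12 - ((1/15)*97344)² = 12 - (32448/5)² = 12 - 1*1052872704/25 = 12 - 1052872704/25 = -1052872404/25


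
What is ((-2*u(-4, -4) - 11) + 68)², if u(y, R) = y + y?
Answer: 5329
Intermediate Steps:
u(y, R) = 2*y
((-2*u(-4, -4) - 11) + 68)² = ((-4*(-4) - 11) + 68)² = ((-2*(-8) - 11) + 68)² = ((16 - 11) + 68)² = (5 + 68)² = 73² = 5329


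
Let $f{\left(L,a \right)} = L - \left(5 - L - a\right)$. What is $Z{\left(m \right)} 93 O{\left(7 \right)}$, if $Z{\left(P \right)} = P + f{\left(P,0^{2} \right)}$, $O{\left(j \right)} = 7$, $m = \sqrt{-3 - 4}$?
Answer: $-3255 + 1953 i \sqrt{7} \approx -3255.0 + 5167.1 i$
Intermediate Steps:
$m = i \sqrt{7}$ ($m = \sqrt{-7} = i \sqrt{7} \approx 2.6458 i$)
$f{\left(L,a \right)} = -5 + a + 2 L$ ($f{\left(L,a \right)} = L + \left(-5 + L + a\right) = -5 + a + 2 L$)
$Z{\left(P \right)} = -5 + 3 P$ ($Z{\left(P \right)} = P + \left(-5 + 0^{2} + 2 P\right) = P + \left(-5 + 0 + 2 P\right) = P + \left(-5 + 2 P\right) = -5 + 3 P$)
$Z{\left(m \right)} 93 O{\left(7 \right)} = \left(-5 + 3 i \sqrt{7}\right) 93 \cdot 7 = \left(-465 + 279 i \sqrt{7}\right) 7 = -3255 + 1953 i \sqrt{7}$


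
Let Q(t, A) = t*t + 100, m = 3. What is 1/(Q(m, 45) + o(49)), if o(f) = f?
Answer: 1/158 ≈ 0.0063291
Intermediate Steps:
Q(t, A) = 100 + t² (Q(t, A) = t² + 100 = 100 + t²)
1/(Q(m, 45) + o(49)) = 1/((100 + 3²) + 49) = 1/((100 + 9) + 49) = 1/(109 + 49) = 1/158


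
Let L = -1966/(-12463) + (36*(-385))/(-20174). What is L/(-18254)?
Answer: -689608/14901223931 ≈ -4.6279e-5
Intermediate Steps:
L = 1379216/1632653 (L = -1966*(-1/12463) - 13860*(-1/20174) = 1966/12463 + 90/131 = 1379216/1632653 ≈ 0.84477)
L/(-18254) = (1379216/1632653)/(-18254) = (1379216/1632653)*(-1/18254) = -689608/14901223931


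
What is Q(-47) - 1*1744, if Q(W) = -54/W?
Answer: -81914/47 ≈ -1742.9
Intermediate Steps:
Q(-47) - 1*1744 = -54/(-47) - 1*1744 = -54*(-1/47) - 1744 = 54/47 - 1744 = -81914/47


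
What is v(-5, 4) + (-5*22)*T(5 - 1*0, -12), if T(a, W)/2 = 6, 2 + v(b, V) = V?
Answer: -1318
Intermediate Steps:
v(b, V) = -2 + V
T(a, W) = 12 (T(a, W) = 2*6 = 12)
v(-5, 4) + (-5*22)*T(5 - 1*0, -12) = (-2 + 4) - 5*22*12 = 2 - 110*12 = 2 - 1320 = -1318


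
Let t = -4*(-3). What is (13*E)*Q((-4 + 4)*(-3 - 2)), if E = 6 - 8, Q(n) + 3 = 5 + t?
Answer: -364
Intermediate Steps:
t = 12
Q(n) = 14 (Q(n) = -3 + (5 + 12) = -3 + 17 = 14)
E = -2
(13*E)*Q((-4 + 4)*(-3 - 2)) = (13*(-2))*14 = -26*14 = -364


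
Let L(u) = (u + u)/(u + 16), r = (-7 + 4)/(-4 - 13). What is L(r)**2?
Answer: 36/75625 ≈ 0.00047603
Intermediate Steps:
r = 3/17 (r = -3/(-17) = -3*(-1/17) = 3/17 ≈ 0.17647)
L(u) = 2*u/(16 + u) (L(u) = (2*u)/(16 + u) = 2*u/(16 + u))
L(r)**2 = (2*(3/17)/(16 + 3/17))**2 = (2*(3/17)/(275/17))**2 = (2*(3/17)*(17/275))**2 = (6/275)**2 = 36/75625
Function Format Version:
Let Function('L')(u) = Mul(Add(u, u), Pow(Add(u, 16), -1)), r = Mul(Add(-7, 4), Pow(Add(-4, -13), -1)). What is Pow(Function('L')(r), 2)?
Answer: Rational(36, 75625) ≈ 0.00047603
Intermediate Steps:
r = Rational(3, 17) (r = Mul(-3, Pow(-17, -1)) = Mul(-3, Rational(-1, 17)) = Rational(3, 17) ≈ 0.17647)
Function('L')(u) = Mul(2, u, Pow(Add(16, u), -1)) (Function('L')(u) = Mul(Mul(2, u), Pow(Add(16, u), -1)) = Mul(2, u, Pow(Add(16, u), -1)))
Pow(Function('L')(r), 2) = Pow(Mul(2, Rational(3, 17), Pow(Add(16, Rational(3, 17)), -1)), 2) = Pow(Mul(2, Rational(3, 17), Pow(Rational(275, 17), -1)), 2) = Pow(Mul(2, Rational(3, 17), Rational(17, 275)), 2) = Pow(Rational(6, 275), 2) = Rational(36, 75625)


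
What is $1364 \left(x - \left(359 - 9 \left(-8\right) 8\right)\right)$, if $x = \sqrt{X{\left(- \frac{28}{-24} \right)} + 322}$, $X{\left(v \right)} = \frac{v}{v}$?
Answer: $-1275340 + 1364 \sqrt{323} \approx -1.2508 \cdot 10^{6}$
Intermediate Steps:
$X{\left(v \right)} = 1$
$x = \sqrt{323}$ ($x = \sqrt{1 + 322} = \sqrt{323} \approx 17.972$)
$1364 \left(x - \left(359 - 9 \left(-8\right) 8\right)\right) = 1364 \left(\sqrt{323} - \left(359 - 9 \left(-8\right) 8\right)\right) = 1364 \left(\sqrt{323} + \left(\left(\left(-72\right) 8 + 165\right) - 524\right)\right) = 1364 \left(\sqrt{323} + \left(\left(-576 + 165\right) - 524\right)\right) = 1364 \left(\sqrt{323} - 935\right) = 1364 \left(-935 + \sqrt{323}\right) = -1275340 + 1364 \sqrt{323}$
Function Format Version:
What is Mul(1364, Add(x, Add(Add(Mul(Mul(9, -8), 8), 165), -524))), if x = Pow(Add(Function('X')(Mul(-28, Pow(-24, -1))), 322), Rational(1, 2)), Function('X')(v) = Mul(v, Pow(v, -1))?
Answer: Add(-1275340, Mul(1364, Pow(323, Rational(1, 2)))) ≈ -1.2508e+6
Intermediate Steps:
Function('X')(v) = 1
x = Pow(323, Rational(1, 2)) (x = Pow(Add(1, 322), Rational(1, 2)) = Pow(323, Rational(1, 2)) ≈ 17.972)
Mul(1364, Add(x, Add(Add(Mul(Mul(9, -8), 8), 165), -524))) = Mul(1364, Add(Pow(323, Rational(1, 2)), Add(Add(Mul(Mul(9, -8), 8), 165), -524))) = Mul(1364, Add(Pow(323, Rational(1, 2)), Add(Add(Mul(-72, 8), 165), -524))) = Mul(1364, Add(Pow(323, Rational(1, 2)), Add(Add(-576, 165), -524))) = Mul(1364, Add(Pow(323, Rational(1, 2)), Add(-411, -524))) = Mul(1364, Add(Pow(323, Rational(1, 2)), -935)) = Mul(1364, Add(-935, Pow(323, Rational(1, 2)))) = Add(-1275340, Mul(1364, Pow(323, Rational(1, 2))))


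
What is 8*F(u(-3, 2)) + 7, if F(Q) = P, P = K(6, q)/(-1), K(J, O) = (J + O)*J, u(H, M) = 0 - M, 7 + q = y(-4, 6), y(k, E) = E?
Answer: -233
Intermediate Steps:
q = -1 (q = -7 + 6 = -1)
u(H, M) = -M
K(J, O) = J*(J + O)
P = -30 (P = (6*(6 - 1))/(-1) = (6*5)*(-1) = 30*(-1) = -30)
F(Q) = -30
8*F(u(-3, 2)) + 7 = 8*(-30) + 7 = -240 + 7 = -233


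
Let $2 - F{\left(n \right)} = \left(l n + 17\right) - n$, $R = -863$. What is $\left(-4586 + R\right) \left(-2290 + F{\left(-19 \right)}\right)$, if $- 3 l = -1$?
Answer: $\frac{37886897}{3} \approx 1.2629 \cdot 10^{7}$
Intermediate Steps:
$l = \frac{1}{3}$ ($l = \left(- \frac{1}{3}\right) \left(-1\right) = \frac{1}{3} \approx 0.33333$)
$F{\left(n \right)} = -15 + \frac{2 n}{3}$ ($F{\left(n \right)} = 2 - \left(\left(\frac{n}{3} + 17\right) - n\right) = 2 - \left(\left(17 + \frac{n}{3}\right) - n\right) = 2 - \left(17 - \frac{2 n}{3}\right) = 2 + \left(-17 + \frac{2 n}{3}\right) = -15 + \frac{2 n}{3}$)
$\left(-4586 + R\right) \left(-2290 + F{\left(-19 \right)}\right) = \left(-4586 - 863\right) \left(-2290 + \left(-15 + \frac{2}{3} \left(-19\right)\right)\right) = - 5449 \left(-2290 - \frac{83}{3}\right) = \left(-5449\right) \left(- \frac{6953}{3}\right) = \frac{37886897}{3}$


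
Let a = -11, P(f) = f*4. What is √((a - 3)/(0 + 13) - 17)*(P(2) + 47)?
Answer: 55*I*√3055/13 ≈ 233.84*I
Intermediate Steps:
P(f) = 4*f
√((a - 3)/(0 + 13) - 17)*(P(2) + 47) = √((-11 - 3)/(0 + 13) - 17)*(4*2 + 47) = √(-14/13 - 17)*(8 + 47) = √(-14*1/13 - 17)*55 = √(-14/13 - 17)*55 = √(-235/13)*55 = (I*√3055/13)*55 = 55*I*√3055/13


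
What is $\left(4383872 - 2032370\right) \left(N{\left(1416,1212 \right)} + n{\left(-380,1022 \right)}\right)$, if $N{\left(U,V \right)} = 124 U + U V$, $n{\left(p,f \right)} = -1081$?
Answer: $4445973073890$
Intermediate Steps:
$\left(4383872 - 2032370\right) \left(N{\left(1416,1212 \right)} + n{\left(-380,1022 \right)}\right) = \left(4383872 - 2032370\right) \left(1416 \left(124 + 1212\right) - 1081\right) = 2351502 \left(1416 \cdot 1336 - 1081\right) = 2351502 \left(1891776 - 1081\right) = 2351502 \cdot 1890695 = 4445973073890$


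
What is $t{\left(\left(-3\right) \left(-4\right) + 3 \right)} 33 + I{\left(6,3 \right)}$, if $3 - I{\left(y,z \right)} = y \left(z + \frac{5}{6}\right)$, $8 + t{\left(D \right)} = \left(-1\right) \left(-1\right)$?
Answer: $-251$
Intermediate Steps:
$t{\left(D \right)} = -7$ ($t{\left(D \right)} = -8 - -1 = -8 + 1 = -7$)
$I{\left(y,z \right)} = 3 - y \left(\frac{5}{6} + z\right)$ ($I{\left(y,z \right)} = 3 - y \left(z + \frac{5}{6}\right) = 3 - y \left(\frac{5}{6} + z\right)$)
$t{\left(\left(-3\right) \left(-4\right) + 3 \right)} 33 + I{\left(6,3 \right)} = \left(-7\right) 33 - \left(2 + 18\right) = -231 - 20 = -251$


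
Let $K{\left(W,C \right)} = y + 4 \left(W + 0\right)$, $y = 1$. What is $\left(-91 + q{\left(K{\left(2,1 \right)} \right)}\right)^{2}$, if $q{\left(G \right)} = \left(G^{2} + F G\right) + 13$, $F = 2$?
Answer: $441$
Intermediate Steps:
$K{\left(W,C \right)} = 1 + 4 W$ ($K{\left(W,C \right)} = 1 + 4 \left(W + 0\right) = 1 + 4 W$)
$q{\left(G \right)} = 13 + G^{2} + 2 G$ ($q{\left(G \right)} = \left(G^{2} + 2 G\right) + 13 = 13 + G^{2} + 2 G$)
$\left(-91 + q{\left(K{\left(2,1 \right)} \right)}\right)^{2} = \left(-91 + \left(13 + \left(1 + 4 \cdot 2\right)^{2} + 2 \left(1 + 4 \cdot 2\right)\right)\right)^{2} = \left(-91 + \left(13 + \left(1 + 8\right)^{2} + 2 \left(1 + 8\right)\right)\right)^{2} = \left(-91 + \left(13 + 9^{2} + 2 \cdot 9\right)\right)^{2} = \left(-91 + \left(13 + 81 + 18\right)\right)^{2} = \left(-91 + 112\right)^{2} = 21^{2} = 441$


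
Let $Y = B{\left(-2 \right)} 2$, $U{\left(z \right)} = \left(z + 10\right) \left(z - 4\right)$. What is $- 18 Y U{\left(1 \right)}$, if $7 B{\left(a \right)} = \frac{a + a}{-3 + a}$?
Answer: $\frac{4752}{35} \approx 135.77$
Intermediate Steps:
$B{\left(a \right)} = \frac{2 a}{7 \left(-3 + a\right)}$ ($B{\left(a \right)} = \frac{\left(a + a\right) \frac{1}{-3 + a}}{7} = \frac{2 a \frac{1}{-3 + a}}{7} = \frac{2 a}{7 \left(-3 + a\right)}$)
$U{\left(z \right)} = \left(-4 + z\right) \left(10 + z\right)$ ($U{\left(z \right)} = \left(10 + z\right) \left(-4 + z\right) = \left(-4 + z\right) \left(10 + z\right)$)
$Y = \frac{8}{35}$ ($Y = \frac{2}{7} \left(-2\right) \frac{1}{-3 - 2} \cdot 2 = \frac{2}{7} \left(-2\right) \frac{1}{-5} \cdot 2 = \frac{2}{7} \left(-2\right) \left(- \frac{1}{5}\right) 2 = \frac{4}{35} \cdot 2 = \frac{8}{35} \approx 0.22857$)
$- 18 Y U{\left(1 \right)} = \left(-18\right) \frac{8}{35} \left(-40 + 1^{2} + 6 \cdot 1\right) = - \frac{144 \left(-40 + 1 + 6\right)}{35} = \left(- \frac{144}{35}\right) \left(-33\right) = \frac{4752}{35}$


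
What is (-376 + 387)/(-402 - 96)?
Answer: -11/498 ≈ -0.022088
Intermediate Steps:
(-376 + 387)/(-402 - 96) = 11/(-498) = 11*(-1/498) = -11/498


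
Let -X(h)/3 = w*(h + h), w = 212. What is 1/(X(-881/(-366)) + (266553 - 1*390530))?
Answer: -61/7749369 ≈ -7.8716e-6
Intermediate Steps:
X(h) = -1272*h (X(h) = -636*(h + h) = -636*2*h = -1272*h)
1/(X(-881/(-366)) + (266553 - 1*390530)) = 1/(-(-1120632)/(-366) + (266553 - 1*390530)) = 1/(-(-1120632)*(-1)/366 + (266553 - 390530)) = 1/(-1272*881/366 - 123977) = 1/(-186772/61 - 123977) = 1/(-7749369/61) = -61/7749369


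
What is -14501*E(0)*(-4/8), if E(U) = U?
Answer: 0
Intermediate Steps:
-14501*E(0)*(-4/8) = -0*(-4/8) = -0*(-4*1/8) = -0*(-1)/2 = -14501*0 = 0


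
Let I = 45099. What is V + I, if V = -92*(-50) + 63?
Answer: 49762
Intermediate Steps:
V = 4663 (V = 4600 + 63 = 4663)
V + I = 4663 + 45099 = 49762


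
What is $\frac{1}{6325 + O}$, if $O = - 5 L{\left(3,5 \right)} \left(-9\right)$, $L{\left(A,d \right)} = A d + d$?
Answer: $\frac{1}{7225} \approx 0.00013841$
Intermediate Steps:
$L{\left(A,d \right)} = d + A d$
$O = 900$ ($O = - 5 \cdot 5 \left(1 + 3\right) \left(-9\right) = - 5 \cdot 5 \cdot 4 \left(-9\right) = \left(-5\right) 20 \left(-9\right) = \left(-100\right) \left(-9\right) = 900$)
$\frac{1}{6325 + O} = \frac{1}{6325 + 900} = \frac{1}{7225}$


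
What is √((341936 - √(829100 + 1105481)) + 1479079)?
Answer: √(1821015 - √1934581) ≈ 1348.9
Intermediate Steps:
√((341936 - √(829100 + 1105481)) + 1479079) = √((341936 - √1934581) + 1479079) = √(1821015 - √1934581)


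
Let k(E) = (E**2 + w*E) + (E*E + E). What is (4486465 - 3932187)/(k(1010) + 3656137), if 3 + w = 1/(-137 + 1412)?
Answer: 141340890/1452051037 ≈ 0.097339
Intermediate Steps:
w = -3824/1275 (w = -3 + 1/(-137 + 1412) = -3 + 1/1275 = -3824/1275 ≈ -2.9992)
k(E) = 2*E**2 - 2549*E/1275 (k(E) = (E**2 - 3824*E/1275) + (E*E + E) = (E**2 - 3824*E/1275) + (E**2 + E) = (E**2 - 3824*E/1275) + (E + E**2) = 2*E**2 - 2549*E/1275)
(4486465 - 3932187)/(k(1010) + 3656137) = (4486465 - 3932187)/((1/1275)*1010*(-2549 + 2550*1010) + 3656137) = 554278/((1/1275)*1010*(-2549 + 2575500) + 3656137) = 554278/((1/1275)*1010*2572951 + 3656137) = 554278/(519736102/255 + 3656137) = 554278/(1452051037/255) = 554278*(255/1452051037) = 141340890/1452051037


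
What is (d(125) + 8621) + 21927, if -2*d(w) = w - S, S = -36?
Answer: 60935/2 ≈ 30468.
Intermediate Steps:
d(w) = -18 - w/2 (d(w) = -(w - 1*(-36))/2 = -(w + 36)/2 = -(36 + w)/2 = -18 - w/2)
(d(125) + 8621) + 21927 = ((-18 - ½*125) + 8621) + 21927 = ((-18 - 125/2) + 8621) + 21927 = (-161/2 + 8621) + 21927 = 17081/2 + 21927 = 60935/2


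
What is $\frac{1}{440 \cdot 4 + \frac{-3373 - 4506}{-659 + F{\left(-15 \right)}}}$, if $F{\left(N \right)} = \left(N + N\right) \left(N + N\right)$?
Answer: $\frac{241}{416281} \approx 0.00057894$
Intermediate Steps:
$F{\left(N \right)} = 4 N^{2}$ ($F{\left(N \right)} = 2 N 2 N = 4 N^{2}$)
$\frac{1}{440 \cdot 4 + \frac{-3373 - 4506}{-659 + F{\left(-15 \right)}}} = \frac{1}{440 \cdot 4 + \frac{-3373 - 4506}{-659 + 4 \left(-15\right)^{2}}} = \frac{1}{1760 - \frac{7879}{-659 + 4 \cdot 225}} = \frac{1}{1760 - \frac{7879}{-659 + 900}} = \frac{1}{1760 - \frac{7879}{241}} = \frac{1}{\frac{416281}{241}} = \frac{241}{416281}$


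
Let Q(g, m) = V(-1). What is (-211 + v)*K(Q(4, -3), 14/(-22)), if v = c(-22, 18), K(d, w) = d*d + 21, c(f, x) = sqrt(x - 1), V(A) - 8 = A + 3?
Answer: -25531 + 121*sqrt(17) ≈ -25032.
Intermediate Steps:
V(A) = 11 + A (V(A) = 8 + (A + 3) = 8 + (3 + A) = 11 + A)
Q(g, m) = 10 (Q(g, m) = 11 - 1 = 10)
c(f, x) = sqrt(-1 + x)
K(d, w) = 21 + d**2 (K(d, w) = d**2 + 21 = 21 + d**2)
v = sqrt(17) (v = sqrt(-1 + 18) = sqrt(17) ≈ 4.1231)
(-211 + v)*K(Q(4, -3), 14/(-22)) = (-211 + sqrt(17))*(21 + 10**2) = (-211 + sqrt(17))*(21 + 100) = (-211 + sqrt(17))*121 = -25531 + 121*sqrt(17)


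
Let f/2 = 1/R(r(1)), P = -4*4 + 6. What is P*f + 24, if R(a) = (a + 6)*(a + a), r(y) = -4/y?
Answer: 101/4 ≈ 25.250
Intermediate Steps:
R(a) = 2*a*(6 + a) (R(a) = (6 + a)*(2*a) = 2*a*(6 + a))
P = -10 (P = -16 + 6 = -10)
f = -⅛ (f = 2/((2*(-4/1)*(6 - 4/1))) = 2/((2*(-4*1)*(6 - 4*1))) = 2/((2*(-4)*(6 - 4))) = 2/((2*(-4)*2)) = 2/(-16) = 2*(-1/16) = -⅛ ≈ -0.12500)
P*f + 24 = -10*(-⅛) + 24 = 5/4 + 24 = 101/4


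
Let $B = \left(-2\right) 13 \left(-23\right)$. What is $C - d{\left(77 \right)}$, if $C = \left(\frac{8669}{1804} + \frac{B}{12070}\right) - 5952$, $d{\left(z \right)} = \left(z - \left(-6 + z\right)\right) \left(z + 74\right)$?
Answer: $- \frac{74611149309}{10887140} \approx -6853.1$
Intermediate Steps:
$B = 598$ ($B = \left(-26\right) \left(-23\right) = 598$)
$d{\left(z \right)} = 444 + 6 z$ ($d{\left(z \right)} = 6 \left(74 + z\right) = 444 + 6 z$)
$C = - \frac{64747400469}{10887140}$ ($C = \left(\frac{8669}{1804} + \frac{598}{12070}\right) - 5952 = \left(8669 \cdot \frac{1}{1804} + 598 \cdot \frac{1}{12070}\right) - 5952 = \left(\frac{8669}{1804} + \frac{299}{6035}\right) - 5952 = \frac{52856811}{10887140} - 5952 = - \frac{64747400469}{10887140} \approx -5947.1$)
$C - d{\left(77 \right)} = - \frac{64747400469}{10887140} - \left(444 + 6 \cdot 77\right) = - \frac{64747400469}{10887140} - \left(444 + 462\right) = - \frac{64747400469}{10887140} - 906 = - \frac{74611149309}{10887140}$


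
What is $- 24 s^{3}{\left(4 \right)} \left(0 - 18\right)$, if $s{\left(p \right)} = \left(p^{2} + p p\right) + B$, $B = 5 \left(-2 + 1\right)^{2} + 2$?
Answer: $25625808$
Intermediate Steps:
$B = 7$ ($B = 5 \left(-1\right)^{2} + 2 = 5 \cdot 1 + 2 = 5 + 2 = 7$)
$s{\left(p \right)} = 7 + 2 p^{2}$ ($s{\left(p \right)} = \left(p^{2} + p p\right) + 7 = \left(p^{2} + p^{2}\right) + 7 = 2 p^{2} + 7 = 7 + 2 p^{2}$)
$- 24 s^{3}{\left(4 \right)} \left(0 - 18\right) = - 24 \left(7 + 2 \cdot 4^{2}\right)^{3} \left(0 - 18\right) = - 24 \left(7 + 2 \cdot 16\right)^{3} \left(0 - 18\right) = - 24 \left(7 + 32\right)^{3} \left(-18\right) = - 24 \cdot 39^{3} \left(-18\right) = \left(-24\right) 59319 \left(-18\right) = \left(-1423656\right) \left(-18\right) = 25625808$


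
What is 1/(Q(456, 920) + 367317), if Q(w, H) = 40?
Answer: 1/367357 ≈ 2.7221e-6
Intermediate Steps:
1/(Q(456, 920) + 367317) = 1/(40 + 367317) = 1/367357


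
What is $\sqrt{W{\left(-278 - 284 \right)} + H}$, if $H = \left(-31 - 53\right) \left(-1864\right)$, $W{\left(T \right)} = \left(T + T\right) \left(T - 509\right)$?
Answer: $2 \sqrt{340095} \approx 1166.4$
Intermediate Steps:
$W{\left(T \right)} = 2 T \left(-509 + T\right)$
$H = 156576$ ($H = \left(-84\right) \left(-1864\right) = 156576$)
$\sqrt{W{\left(-278 - 284 \right)} + H} = \sqrt{2 \left(-278 - 284\right) \left(-509 - 562\right) + 156576} = \sqrt{2 \left(-562\right) \left(-509 - 562\right) + 156576} = \sqrt{2 \left(-562\right) \left(-1071\right) + 156576} = \sqrt{1203804 + 156576} = \sqrt{1360380} = 2 \sqrt{340095}$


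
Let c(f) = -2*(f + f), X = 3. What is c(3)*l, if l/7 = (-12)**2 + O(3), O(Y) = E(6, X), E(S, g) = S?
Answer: -12600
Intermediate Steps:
c(f) = -4*f
O(Y) = 6
l = 1050 (l = 7*((-12)**2 + 6) = 7*(144 + 6) = 7*150 = 1050)
c(3)*l = -4*3*1050 = -12*1050 = -12600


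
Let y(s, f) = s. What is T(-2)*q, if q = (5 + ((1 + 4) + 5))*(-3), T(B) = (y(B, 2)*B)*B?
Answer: 360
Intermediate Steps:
T(B) = B**3 (T(B) = (B*B)*B = B**2*B = B**3)
q = -45 (q = (5 + (5 + 5))*(-3) = (5 + 10)*(-3) = 15*(-3) = -45)
T(-2)*q = (-2)**3*(-45) = -8*(-45) = 360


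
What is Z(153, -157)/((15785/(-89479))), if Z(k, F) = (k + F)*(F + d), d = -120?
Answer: -99142732/15785 ≈ -6280.8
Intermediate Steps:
Z(k, F) = (-120 + F)*(F + k) (Z(k, F) = (k + F)*(F - 120) = (F + k)*(-120 + F) = (-120 + F)*(F + k))
Z(153, -157)/((15785/(-89479))) = ((-157)**2 - 120*(-157) - 120*153 - 157*153)/((15785/(-89479))) = (24649 + 18840 - 18360 - 24021)/((15785*(-1/89479))) = 1108/(-15785/89479) = 1108*(-89479/15785) = -99142732/15785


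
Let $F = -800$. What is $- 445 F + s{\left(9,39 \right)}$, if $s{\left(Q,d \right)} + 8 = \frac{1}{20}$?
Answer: $\frac{7119841}{20} \approx 3.5599 \cdot 10^{5}$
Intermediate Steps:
$s{\left(Q,d \right)} = - \frac{159}{20}$ ($s{\left(Q,d \right)} = -8 + \frac{1}{20} = - \frac{159}{20}$)
$- 445 F + s{\left(9,39 \right)} = \left(-445\right) \left(-800\right) - \frac{159}{20} = 356000 - \frac{159}{20} = \frac{7119841}{20}$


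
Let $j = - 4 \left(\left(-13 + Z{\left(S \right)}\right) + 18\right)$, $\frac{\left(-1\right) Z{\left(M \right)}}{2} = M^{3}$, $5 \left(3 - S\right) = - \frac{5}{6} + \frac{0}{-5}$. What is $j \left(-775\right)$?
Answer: $- \frac{4897225}{27} \approx -1.8138 \cdot 10^{5}$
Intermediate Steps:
$S = \frac{19}{6}$ ($S = 3 - \frac{- \frac{5}{6} + \frac{0}{-5}}{5} = 3 - \frac{\left(-5\right) \frac{1}{6} + 0 \left(- \frac{1}{5}\right)}{5} = 3 - \frac{- \frac{5}{6} + 0}{5} = 3 - - \frac{1}{6} = 3 + \frac{1}{6} = \frac{19}{6} \approx 3.1667$)
$Z{\left(M \right)} = - 2 M^{3}$
$j = \frac{6319}{27}$ ($j = - 4 \left(\left(-13 - 2 \left(\frac{19}{6}\right)^{3}\right) + 18\right) = - 4 \left(\left(-13 - \frac{6859}{108}\right) + 18\right) = - 4 \left(- \frac{8263}{108} + 18\right) = \left(-4\right) \left(- \frac{6319}{108}\right) = \frac{6319}{27} \approx 234.04$)
$j \left(-775\right) = \frac{6319}{27} \left(-775\right) = - \frac{4897225}{27}$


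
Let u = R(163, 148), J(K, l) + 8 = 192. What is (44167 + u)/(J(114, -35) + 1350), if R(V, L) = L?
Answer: 44315/1534 ≈ 28.889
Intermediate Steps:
J(K, l) = 184 (J(K, l) = -8 + 192 = 184)
u = 148
(44167 + u)/(J(114, -35) + 1350) = (44167 + 148)/(184 + 1350) = 44315/1534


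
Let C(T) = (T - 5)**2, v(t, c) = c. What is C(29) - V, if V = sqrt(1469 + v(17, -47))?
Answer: 576 - 3*sqrt(158) ≈ 538.29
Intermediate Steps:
C(T) = (-5 + T)**2
V = 3*sqrt(158) (V = sqrt(1469 - 47) = sqrt(1422) = 3*sqrt(158) ≈ 37.709)
C(29) - V = (-5 + 29)**2 - 3*sqrt(158) = 24**2 - 3*sqrt(158) = 576 - 3*sqrt(158)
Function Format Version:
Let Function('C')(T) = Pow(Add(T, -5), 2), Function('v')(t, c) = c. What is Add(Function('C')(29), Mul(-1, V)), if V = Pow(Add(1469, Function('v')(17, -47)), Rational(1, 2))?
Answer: Add(576, Mul(-3, Pow(158, Rational(1, 2)))) ≈ 538.29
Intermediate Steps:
Function('C')(T) = Pow(Add(-5, T), 2)
V = Mul(3, Pow(158, Rational(1, 2))) (V = Pow(Add(1469, -47), Rational(1, 2)) = Pow(1422, Rational(1, 2)) = Mul(3, Pow(158, Rational(1, 2))) ≈ 37.709)
Add(Function('C')(29), Mul(-1, V)) = Add(Pow(Add(-5, 29), 2), Mul(-1, Mul(3, Pow(158, Rational(1, 2))))) = Add(Pow(24, 2), Mul(-3, Pow(158, Rational(1, 2)))) = Add(576, Mul(-3, Pow(158, Rational(1, 2))))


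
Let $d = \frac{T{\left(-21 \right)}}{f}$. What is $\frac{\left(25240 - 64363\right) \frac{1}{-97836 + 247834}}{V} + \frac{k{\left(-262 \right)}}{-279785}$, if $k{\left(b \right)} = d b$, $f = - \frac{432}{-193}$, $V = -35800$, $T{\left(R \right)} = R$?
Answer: $- \frac{23739679602611}{2704365751309200} \approx -0.0087783$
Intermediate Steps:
$f = \frac{432}{193}$ ($f = \left(-432\right) \left(- \frac{1}{193}\right) = \frac{432}{193} \approx 2.2383$)
$d = - \frac{1351}{144}$ ($d = - \frac{21}{\frac{432}{193}} = \left(-21\right) \frac{193}{432} = - \frac{1351}{144} \approx -9.3819$)
$k{\left(b \right)} = - \frac{1351 b}{144}$
$\frac{\left(25240 - 64363\right) \frac{1}{-97836 + 247834}}{V} + \frac{k{\left(-262 \right)}}{-279785} = \frac{\left(25240 - 64363\right) \frac{1}{-97836 + 247834}}{-35800} + \frac{\left(- \frac{1351}{144}\right) \left(-262\right)}{-279785} = - \frac{39123}{149998} \left(- \frac{1}{35800}\right) + \frac{176981}{72} \left(- \frac{1}{279785}\right) = \left(-39123\right) \frac{1}{149998} \left(- \frac{1}{35800}\right) - \frac{176981}{20144520} = \left(- \frac{39123}{149998}\right) \left(- \frac{1}{35800}\right) - \frac{176981}{20144520} = \frac{39123}{5369928400} - \frac{176981}{20144520} = - \frac{23739679602611}{2704365751309200}$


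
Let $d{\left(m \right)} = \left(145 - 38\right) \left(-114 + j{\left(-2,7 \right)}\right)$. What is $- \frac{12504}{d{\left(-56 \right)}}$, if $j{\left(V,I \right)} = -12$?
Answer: $\frac{2084}{2247} \approx 0.92746$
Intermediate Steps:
$d{\left(m \right)} = -13482$ ($d{\left(m \right)} = \left(145 - 38\right) \left(-114 - 12\right) = 107 \left(-126\right) = -13482$)
$- \frac{12504}{d{\left(-56 \right)}} = - \frac{12504}{-13482} = \left(-12504\right) \left(- \frac{1}{13482}\right) = \frac{2084}{2247}$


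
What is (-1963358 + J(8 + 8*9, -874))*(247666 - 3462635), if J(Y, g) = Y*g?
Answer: 6536925738382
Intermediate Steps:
(-1963358 + J(8 + 8*9, -874))*(247666 - 3462635) = (-1963358 + (8 + 8*9)*(-874))*(247666 - 3462635) = (-1963358 + (8 + 72)*(-874))*(-3214969) = (-1963358 + 80*(-874))*(-3214969) = (-1963358 - 69920)*(-3214969) = -2033278*(-3214969) = 6536925738382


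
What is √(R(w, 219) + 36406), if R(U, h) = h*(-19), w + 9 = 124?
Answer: √32245 ≈ 179.57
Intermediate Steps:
w = 115 (w = -9 + 124 = 115)
R(U, h) = -19*h
√(R(w, 219) + 36406) = √(-19*219 + 36406) = √(-4161 + 36406) = √32245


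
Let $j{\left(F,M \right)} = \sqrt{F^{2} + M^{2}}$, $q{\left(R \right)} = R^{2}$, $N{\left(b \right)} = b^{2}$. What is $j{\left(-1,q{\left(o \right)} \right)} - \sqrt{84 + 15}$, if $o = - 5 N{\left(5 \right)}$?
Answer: $\sqrt{244140626} - 3 \sqrt{11} \approx 15615.0$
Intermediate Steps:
$o = -125$ ($o = - 5 \cdot 5^{2} = \left(-5\right) 25 = -125$)
$j{\left(-1,q{\left(o \right)} \right)} - \sqrt{84 + 15} = \sqrt{\left(-1\right)^{2} + \left(\left(-125\right)^{2}\right)^{2}} - \sqrt{84 + 15} = \sqrt{1 + 15625^{2}} - \sqrt{99} = \sqrt{1 + 244140625} - 3 \sqrt{11} = \sqrt{244140626} - 3 \sqrt{11}$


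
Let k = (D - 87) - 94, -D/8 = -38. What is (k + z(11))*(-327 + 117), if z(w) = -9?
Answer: -23940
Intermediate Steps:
D = 304 (D = -8*(-38) = 304)
k = 123 (k = (304 - 87) - 94 = 217 - 94 = 123)
(k + z(11))*(-327 + 117) = (123 - 9)*(-327 + 117) = 114*(-210) = -23940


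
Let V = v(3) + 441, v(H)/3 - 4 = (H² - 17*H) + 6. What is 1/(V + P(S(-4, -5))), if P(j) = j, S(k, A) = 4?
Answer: 1/349 ≈ 0.0028653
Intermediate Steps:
v(H) = 30 - 51*H + 3*H² (v(H) = 12 + 3*((H² - 17*H) + 6) = 12 + 3*(6 + H² - 17*H) = 12 + (18 - 51*H + 3*H²) = 30 - 51*H + 3*H²)
V = 345 (V = (30 - 51*3 + 3*3²) + 441 = (30 - 153 + 3*9) + 441 = (30 - 153 + 27) + 441 = -96 + 441 = 345)
1/(V + P(S(-4, -5))) = 1/(345 + 4) = 1/349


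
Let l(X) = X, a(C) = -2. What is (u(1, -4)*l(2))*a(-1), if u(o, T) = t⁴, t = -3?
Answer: -324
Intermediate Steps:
u(o, T) = 81 (u(o, T) = (-3)⁴ = 81)
(u(1, -4)*l(2))*a(-1) = (81*2)*(-2) = 162*(-2) = -324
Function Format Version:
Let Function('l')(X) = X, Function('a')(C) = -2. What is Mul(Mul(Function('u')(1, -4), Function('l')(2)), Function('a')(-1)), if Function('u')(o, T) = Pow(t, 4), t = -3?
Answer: -324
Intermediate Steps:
Function('u')(o, T) = 81 (Function('u')(o, T) = Pow(-3, 4) = 81)
Mul(Mul(Function('u')(1, -4), Function('l')(2)), Function('a')(-1)) = Mul(Mul(81, 2), -2) = Mul(162, -2) = -324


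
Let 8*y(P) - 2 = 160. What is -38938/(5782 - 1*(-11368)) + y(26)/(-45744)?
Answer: -1187684773/523006400 ≈ -2.2709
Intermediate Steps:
y(P) = 81/4 (y(P) = ¼ + (⅛)*160 = ¼ + 20 = 81/4)
-38938/(5782 - 1*(-11368)) + y(26)/(-45744) = -38938/(5782 - 1*(-11368)) + (81/4)/(-45744) = -38938/(5782 + 11368) + (81/4)*(-1/45744) = -38938/17150 - 27/60992 = -38938*1/17150 - 27/60992 = -19469/8575 - 27/60992 = -1187684773/523006400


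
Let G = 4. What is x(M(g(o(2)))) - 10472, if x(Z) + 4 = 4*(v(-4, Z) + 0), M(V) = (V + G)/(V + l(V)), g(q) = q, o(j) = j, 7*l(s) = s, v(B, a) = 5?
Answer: -10456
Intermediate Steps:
l(s) = s/7
M(V) = 7*(4 + V)/(8*V) (M(V) = (V + 4)/(V + V/7) = (4 + V)/((8*V/7)) = (4 + V)*(7/(8*V)) = 7*(4 + V)/(8*V))
x(Z) = 16 (x(Z) = -4 + 4*(5 + 0) = -4 + 4*5 = -4 + 20 = 16)
x(M(g(o(2)))) - 10472 = 16 - 10472 = -10456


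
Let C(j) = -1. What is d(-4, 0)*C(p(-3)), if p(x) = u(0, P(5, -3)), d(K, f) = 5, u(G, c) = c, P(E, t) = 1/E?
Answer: -5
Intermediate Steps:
p(x) = ⅕ (p(x) = 1/5 = ⅕)
d(-4, 0)*C(p(-3)) = 5*(-1) = -5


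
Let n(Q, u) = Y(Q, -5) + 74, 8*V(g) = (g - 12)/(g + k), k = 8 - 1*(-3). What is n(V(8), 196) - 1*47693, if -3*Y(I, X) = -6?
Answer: -47617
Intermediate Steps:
k = 11 (k = 8 + 3 = 11)
Y(I, X) = 2 (Y(I, X) = -1/3*(-6) = 2)
V(g) = (-12 + g)/(8*(11 + g)) (V(g) = ((g - 12)/(g + 11))/8 = ((-12 + g)/(11 + g))/8 = (-12 + g)/(8*(11 + g)))
n(Q, u) = 76 (n(Q, u) = 2 + 74 = 76)
n(V(8), 196) - 1*47693 = 76 - 1*47693 = 76 - 47693 = -47617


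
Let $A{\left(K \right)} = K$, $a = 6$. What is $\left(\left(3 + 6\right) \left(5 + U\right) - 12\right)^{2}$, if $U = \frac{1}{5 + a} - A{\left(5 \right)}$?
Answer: $\frac{15129}{121} \approx 125.03$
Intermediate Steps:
$U = - \frac{54}{11}$ ($U = \frac{1}{5 + 6} - 5 = \frac{1}{11} - 5 = - \frac{54}{11} \approx -4.9091$)
$\left(\left(3 + 6\right) \left(5 + U\right) - 12\right)^{2} = \left(\left(3 + 6\right) \left(5 - \frac{54}{11}\right) - 12\right)^{2} = \left(9 \cdot \frac{1}{11} - 12\right)^{2} = \left(\frac{9}{11} - 12\right)^{2} = \left(- \frac{123}{11}\right)^{2} = \frac{15129}{121}$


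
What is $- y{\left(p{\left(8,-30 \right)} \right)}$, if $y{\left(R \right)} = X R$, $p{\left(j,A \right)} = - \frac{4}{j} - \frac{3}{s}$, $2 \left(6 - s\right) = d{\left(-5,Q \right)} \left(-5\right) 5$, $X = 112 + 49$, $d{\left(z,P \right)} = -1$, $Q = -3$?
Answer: $\frac{161}{26} \approx 6.1923$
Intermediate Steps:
$X = 161$
$s = - \frac{13}{2}$ ($s = 6 - \frac{\left(-1\right) \left(-5\right) 5}{2} = 6 - \frac{5 \cdot 5}{2} = 6 - \frac{25}{2} = - \frac{13}{2} \approx -6.5$)
$p{\left(j,A \right)} = \frac{6}{13} - \frac{4}{j}$ ($p{\left(j,A \right)} = - \frac{4}{j} - \frac{3}{- \frac{13}{2}} = - \frac{4}{j} - - \frac{6}{13} = - \frac{4}{j} + \frac{6}{13} = \frac{6}{13} - \frac{4}{j}$)
$y{\left(R \right)} = 161 R$
$- y{\left(p{\left(8,-30 \right)} \right)} = - 161 \left(\frac{6}{13} - \frac{4}{8}\right) = - 161 \left(\frac{6}{13} - \frac{1}{2}\right) = - \frac{161 \left(-1\right)}{26} = \left(-1\right) \left(- \frac{161}{26}\right) = \frac{161}{26}$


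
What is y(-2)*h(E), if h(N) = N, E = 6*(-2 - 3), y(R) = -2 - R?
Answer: 0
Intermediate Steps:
E = -30 (E = 6*(-5) = -30)
y(-2)*h(E) = (-2 - 1*(-2))*(-30) = (-2 + 2)*(-30) = 0*(-30) = 0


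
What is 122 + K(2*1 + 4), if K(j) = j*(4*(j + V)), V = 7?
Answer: 434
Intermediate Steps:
K(j) = j*(28 + 4*j) (K(j) = j*(4*(j + 7)) = j*(4*(7 + j)) = j*(28 + 4*j))
122 + K(2*1 + 4) = 122 + 4*(2*1 + 4)*(7 + (2*1 + 4)) = 122 + 4*(2 + 4)*(7 + (2 + 4)) = 122 + 4*6*(7 + 6) = 122 + 4*6*13 = 122 + 312 = 434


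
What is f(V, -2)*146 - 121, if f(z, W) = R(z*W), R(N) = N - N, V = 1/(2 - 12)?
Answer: -121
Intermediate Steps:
V = -1/10 (V = 1/(-10) = -1/10 ≈ -0.10000)
R(N) = 0
f(z, W) = 0
f(V, -2)*146 - 121 = 0*146 - 121 = 0 - 121 = -121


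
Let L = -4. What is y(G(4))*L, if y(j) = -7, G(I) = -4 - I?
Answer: 28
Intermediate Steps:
y(G(4))*L = -7*(-4) = 28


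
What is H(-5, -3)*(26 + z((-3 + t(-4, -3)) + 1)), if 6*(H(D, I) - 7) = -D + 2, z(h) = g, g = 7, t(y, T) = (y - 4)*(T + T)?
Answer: 539/2 ≈ 269.50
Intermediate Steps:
t(y, T) = 2*T*(-4 + y) (t(y, T) = (-4 + y)*(2*T) = 2*T*(-4 + y))
z(h) = 7
H(D, I) = 22/3 - D/6 (H(D, I) = 7 + (-D + 2)/6 = 7 + (2 - D)/6 = 7 + (⅓ - D/6) = 22/3 - D/6)
H(-5, -3)*(26 + z((-3 + t(-4, -3)) + 1)) = (22/3 - ⅙*(-5))*(26 + 7) = (22/3 + ⅚)*33 = (49/6)*33 = 539/2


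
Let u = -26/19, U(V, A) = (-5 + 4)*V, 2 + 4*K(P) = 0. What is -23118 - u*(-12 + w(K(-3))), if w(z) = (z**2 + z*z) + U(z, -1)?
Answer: -439528/19 ≈ -23133.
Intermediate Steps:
K(P) = -1/2 (K(P) = -1/2 + (1/4)*0 = -1/2 + 0 = -1/2)
U(V, A) = -V
w(z) = -z + 2*z**2 (w(z) = (z**2 + z*z) - z = (z**2 + z**2) - z = 2*z**2 - z = -z + 2*z**2)
u = -26/19 (u = -26*1/19 = -26/19 ≈ -1.3684)
-23118 - u*(-12 + w(K(-3))) = -23118 - (-26)*(-12 - (-1 + 2*(-1/2))/2)/19 = -23118 - (-26)*(-12 - (-1 - 1)/2)/19 = -23118 - (-26)*(-12 - 1/2*(-2))/19 = -23118 - (-26)*(-12 + 1)/19 = -23118 - (-26)*(-11)/19 = -23118 - 1*286/19 = -23118 - 286/19 = -439528/19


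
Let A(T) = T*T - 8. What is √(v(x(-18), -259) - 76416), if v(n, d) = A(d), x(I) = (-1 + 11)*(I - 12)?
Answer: I*√9343 ≈ 96.659*I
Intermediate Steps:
A(T) = -8 + T² (A(T) = T² - 8 = -8 + T²)
x(I) = -120 + 10*I (x(I) = 10*(-12 + I) = -120 + 10*I)
v(n, d) = -8 + d²
√(v(x(-18), -259) - 76416) = √((-8 + (-259)²) - 76416) = √((-8 + 67081) - 76416) = √(67073 - 76416) = √(-9343) = I*√9343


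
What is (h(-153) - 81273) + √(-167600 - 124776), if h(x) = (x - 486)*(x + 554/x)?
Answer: 319732/17 + 2*I*√73094 ≈ 18808.0 + 540.72*I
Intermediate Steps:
h(x) = (-486 + x)*(x + 554/x)
(h(-153) - 81273) + √(-167600 - 124776) = ((554 + (-153)² - 269244/(-153) - 486*(-153)) - 81273) + √(-167600 - 124776) = ((554 + 23409 - 269244*(-1/153) + 74358) - 81273) + √(-292376) = ((554 + 23409 + 29916/17 + 74358) - 81273) + 2*I*√73094 = (1701373/17 - 81273) + 2*I*√73094 = 319732/17 + 2*I*√73094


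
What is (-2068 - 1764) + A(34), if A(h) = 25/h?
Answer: -130263/34 ≈ -3831.3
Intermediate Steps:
(-2068 - 1764) + A(34) = (-2068 - 1764) + 25/34 = -3832 + 25*(1/34) = -3832 + 25/34 = -130263/34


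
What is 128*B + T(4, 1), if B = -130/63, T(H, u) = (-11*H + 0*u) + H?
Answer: -19160/63 ≈ -304.13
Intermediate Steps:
T(H, u) = -10*H (T(H, u) = (-11*H + 0) + H = -11*H + H = -10*H)
B = -130/63 (B = -130*1/63 = -130/63 ≈ -2.0635)
128*B + T(4, 1) = 128*(-130/63) - 10*4 = -16640/63 - 40 = -19160/63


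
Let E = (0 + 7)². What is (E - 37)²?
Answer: 144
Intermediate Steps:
E = 49 (E = 7² = 49)
(E - 37)² = (49 - 37)² = 12² = 144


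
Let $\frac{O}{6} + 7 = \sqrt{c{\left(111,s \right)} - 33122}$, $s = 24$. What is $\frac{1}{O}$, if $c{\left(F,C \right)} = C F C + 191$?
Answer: $\frac{7}{185736} + \frac{\sqrt{3445}}{61912} \approx 0.00098571$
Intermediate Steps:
$c{\left(F,C \right)} = 191 + F C^{2}$ ($c{\left(F,C \right)} = F C^{2} + 191 = 191 + F C^{2}$)
$O = -42 + 18 \sqrt{3445}$ ($O = -42 + 6 \sqrt{\left(191 + 111 \cdot 24^{2}\right) - 33122} = -42 + 6 \sqrt{\left(191 + 111 \cdot 576\right) - 33122} = -42 + 6 \sqrt{\left(191 + 63936\right) - 33122} = -42 + 6 \sqrt{64127 - 33122} = -42 + 6 \sqrt{31005} = -42 + 6 \cdot 3 \sqrt{3445} = -42 + 18 \sqrt{3445} \approx 1014.5$)
$\frac{1}{O} = \frac{1}{-42 + 18 \sqrt{3445}}$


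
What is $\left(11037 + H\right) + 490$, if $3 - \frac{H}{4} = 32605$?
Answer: $-118881$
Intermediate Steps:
$H = -130408$ ($H = 12 - 130420 = -130408$)
$\left(11037 + H\right) + 490 = \left(11037 - 130408\right) + 490 = -119371 + 490 = -118881$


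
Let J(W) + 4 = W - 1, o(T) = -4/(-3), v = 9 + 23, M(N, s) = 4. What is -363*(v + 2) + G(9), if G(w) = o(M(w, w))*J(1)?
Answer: -37042/3 ≈ -12347.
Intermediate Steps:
v = 32
o(T) = 4/3 (o(T) = -4*(-⅓) = 4/3)
J(W) = -5 + W (J(W) = -4 + (W - 1) = -4 + (-1 + W) = -5 + W)
G(w) = -16/3 (G(w) = 4*(-5 + 1)/3 = (4/3)*(-4) = -16/3)
-363*(v + 2) + G(9) = -363*(32 + 2) - 16/3 = -363*34 - 16/3 = -12342 - 16/3 = -37042/3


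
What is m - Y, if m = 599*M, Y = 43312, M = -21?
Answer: -55891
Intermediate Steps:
m = -12579 (m = 599*(-21) = -12579)
m - Y = -12579 - 1*43312 = -12579 - 43312 = -55891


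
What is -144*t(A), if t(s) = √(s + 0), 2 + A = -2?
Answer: -288*I ≈ -288.0*I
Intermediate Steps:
A = -4 (A = -2 - 2 = -4)
t(s) = √s
-144*t(A) = -288*I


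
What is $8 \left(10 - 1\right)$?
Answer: $72$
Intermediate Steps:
$8 \left(10 - 1\right) = 8 \cdot 9 = 72$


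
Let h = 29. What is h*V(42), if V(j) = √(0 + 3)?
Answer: 29*√3 ≈ 50.229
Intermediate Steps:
V(j) = √3
h*V(42) = 29*√3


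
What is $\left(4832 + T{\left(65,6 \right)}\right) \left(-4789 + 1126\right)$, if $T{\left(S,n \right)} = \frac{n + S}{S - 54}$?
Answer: $-17723259$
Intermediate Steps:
$T{\left(S,n \right)} = \frac{S + n}{-54 + S}$
$\left(4832 + T{\left(65,6 \right)}\right) \left(-4789 + 1126\right) = \left(4832 + \frac{65 + 6}{-54 + 65}\right) \left(-4789 + 1126\right) = \left(4832 + \frac{1}{11} \cdot 71\right) \left(-3663\right) = \left(4832 + \frac{71}{11}\right) \left(-3663\right) = \frac{53223}{11} \left(-3663\right) = -17723259$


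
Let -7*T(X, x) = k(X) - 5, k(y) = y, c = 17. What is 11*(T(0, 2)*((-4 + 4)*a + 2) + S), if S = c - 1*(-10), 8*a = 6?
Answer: 2189/7 ≈ 312.71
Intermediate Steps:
a = ¾ (a = (⅛)*6 = ¾ ≈ 0.75000)
T(X, x) = 5/7 - X/7 (T(X, x) = -(X - 5)/7 = -(-5 + X)/7 = 5/7 - X/7)
S = 27 (S = 17 - 1*(-10) = 17 + 10 = 27)
11*(T(0, 2)*((-4 + 4)*a + 2) + S) = 11*((5/7 - ⅐*0)*((-4 + 4)*(¾) + 2) + 27) = 11*((5/7 + 0)*(0*(¾) + 2) + 27) = 11*(5*(0 + 2)/7 + 27) = 11*((5/7)*2 + 27) = 11*(10/7 + 27) = 11*(199/7) = 2189/7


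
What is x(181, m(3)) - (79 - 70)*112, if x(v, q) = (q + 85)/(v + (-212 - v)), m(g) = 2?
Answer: -213783/212 ≈ -1008.4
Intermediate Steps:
x(v, q) = -85/212 - q/212 (x(v, q) = (85 + q)/(-212) = (85 + q)*(-1/212) = -85/212 - q/212)
x(181, m(3)) - (79 - 70)*112 = (-85/212 - 1/212*2) - (79 - 70)*112 = (-85/212 - 1/106) - 9*112 = -87/212 - 1*1008 = -87/212 - 1008 = -213783/212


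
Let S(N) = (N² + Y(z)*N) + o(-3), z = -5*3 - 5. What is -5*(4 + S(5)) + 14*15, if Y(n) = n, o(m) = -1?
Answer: 570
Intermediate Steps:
z = -20 (z = -15 - 5 = -20)
S(N) = -1 + N² - 20*N (S(N) = (N² - 20*N) - 1 = -1 + N² - 20*N)
-5*(4 + S(5)) + 14*15 = -5*(4 + (-1 + 5² - 20*5)) + 14*15 = -5*(4 + (-1 + 25 - 100)) + 210 = -5*(4 - 76) + 210 = -5*(-72) + 210 = 360 + 210 = 570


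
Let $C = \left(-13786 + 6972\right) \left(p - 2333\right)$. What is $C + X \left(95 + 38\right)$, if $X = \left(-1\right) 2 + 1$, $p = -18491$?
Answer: $141894603$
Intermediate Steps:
$X = -1$ ($X = -2 + 1 = -1$)
$C = 141894736$ ($C = \left(-13786 + 6972\right) \left(-18491 - 2333\right) = \left(-6814\right) \left(-20824\right) = 141894736$)
$C + X \left(95 + 38\right) = 141894736 - \left(95 + 38\right) = 141894736 - 133 = 141894603$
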